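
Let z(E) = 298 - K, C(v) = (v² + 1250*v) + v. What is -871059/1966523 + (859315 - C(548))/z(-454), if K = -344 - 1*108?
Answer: -83163738367/491630750 ≈ -169.16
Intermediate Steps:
C(v) = v² + 1251*v
K = -452 (K = -344 - 108 = -452)
z(E) = 750 (z(E) = 298 - 1*(-452) = 298 + 452 = 750)
-871059/1966523 + (859315 - C(548))/z(-454) = -871059/1966523 + (859315 - 548*(1251 + 548))/750 = -871059*1/1966523 + (859315 - 548*1799)*(1/750) = -871059/1966523 + (859315 - 1*985852)*(1/750) = -871059/1966523 + (859315 - 985852)*(1/750) = -871059/1966523 - 126537*1/750 = -871059/1966523 - 42179/250 = -83163738367/491630750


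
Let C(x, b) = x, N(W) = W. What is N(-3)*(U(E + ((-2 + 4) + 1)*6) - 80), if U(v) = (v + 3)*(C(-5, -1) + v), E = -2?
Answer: -387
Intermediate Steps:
U(v) = (-5 + v)*(3 + v) (U(v) = (v + 3)*(-5 + v) = (3 + v)*(-5 + v) = (-5 + v)*(3 + v))
N(-3)*(U(E + ((-2 + 4) + 1)*6) - 80) = -3*((-15 + (-2 + ((-2 + 4) + 1)*6)² - 2*(-2 + ((-2 + 4) + 1)*6)) - 80) = -3*((-15 + (-2 + (2 + 1)*6)² - 2*(-2 + (2 + 1)*6)) - 80) = -3*((-15 + (-2 + 3*6)² - 2*(-2 + 3*6)) - 80) = -3*((-15 + (-2 + 18)² - 2*(-2 + 18)) - 80) = -3*((-15 + 16² - 2*16) - 80) = -3*((-15 + 256 - 32) - 80) = -3*(209 - 80) = -3*129 = -387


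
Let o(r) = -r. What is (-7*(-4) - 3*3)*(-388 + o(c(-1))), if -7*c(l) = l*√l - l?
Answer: -51585/7 - 19*I/7 ≈ -7369.3 - 2.7143*I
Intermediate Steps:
c(l) = -l^(3/2)/7 + l/7 (c(l) = -(l*√l - l)/7 = -(l^(3/2) - l)/7 = -l^(3/2)/7 + l/7)
(-7*(-4) - 3*3)*(-388 + o(c(-1))) = (-7*(-4) - 3*3)*(-388 - (-(-1)*I/7 + (⅐)*(-1))) = (28 - 9)*(-388 - (-(-1)*I/7 - ⅐)) = 19*(-388 - (I/7 - ⅐)) = 19*(-388 - (-⅐ + I/7)) = 19*(-388 + (⅐ - I/7)) = 19*(-2715/7 - I/7) = -51585/7 - 19*I/7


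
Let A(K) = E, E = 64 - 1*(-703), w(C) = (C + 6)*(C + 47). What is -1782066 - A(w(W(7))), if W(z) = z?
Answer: -1782833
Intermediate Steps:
w(C) = (6 + C)*(47 + C)
E = 767 (E = 64 + 703 = 767)
A(K) = 767
-1782066 - A(w(W(7))) = -1782066 - 1*767 = -1782066 - 767 = -1782833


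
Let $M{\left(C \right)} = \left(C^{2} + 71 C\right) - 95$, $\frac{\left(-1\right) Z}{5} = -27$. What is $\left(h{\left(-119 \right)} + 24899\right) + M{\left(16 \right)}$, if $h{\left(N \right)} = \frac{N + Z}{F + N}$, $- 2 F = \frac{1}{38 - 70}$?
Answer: $\frac{199481516}{7615} \approx 26196.0$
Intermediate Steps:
$Z = 135$ ($Z = \left(-5\right) \left(-27\right) = 135$)
$M{\left(C \right)} = -95 + C^{2} + 71 C$
$F = \frac{1}{64}$ ($F = - \frac{1}{2 \left(38 - 70\right)} = - \frac{1}{2 \left(-32\right)} = \left(- \frac{1}{2}\right) \left(- \frac{1}{32}\right) = \frac{1}{64} \approx 0.015625$)
$h{\left(N \right)} = \frac{135 + N}{\frac{1}{64} + N}$ ($h{\left(N \right)} = \frac{N + 135}{\frac{1}{64} + N} = \frac{135 + N}{\frac{1}{64} + N}$)
$\left(h{\left(-119 \right)} + 24899\right) + M{\left(16 \right)} = \left(\frac{64 \left(135 - 119\right)}{1 + 64 \left(-119\right)} + 24899\right) + \left(-95 + 16^{2} + 71 \cdot 16\right) = \left(64 \frac{1}{1 - 7616} \cdot 16 + 24899\right) + \left(-95 + 256 + 1136\right) = \left(64 \frac{1}{-7615} \cdot 16 + 24899\right) + 1297 = \left(64 \left(- \frac{1}{7615}\right) 16 + 24899\right) + 1297 = \left(- \frac{1024}{7615} + 24899\right) + 1297 = \frac{189604861}{7615} + 1297 = \frac{199481516}{7615}$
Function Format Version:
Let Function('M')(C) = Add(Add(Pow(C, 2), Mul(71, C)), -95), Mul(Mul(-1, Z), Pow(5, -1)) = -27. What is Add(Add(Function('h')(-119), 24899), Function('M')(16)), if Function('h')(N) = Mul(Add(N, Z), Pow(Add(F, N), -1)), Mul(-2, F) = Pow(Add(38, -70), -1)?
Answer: Rational(199481516, 7615) ≈ 26196.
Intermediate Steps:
Z = 135 (Z = Mul(-5, -27) = 135)
Function('M')(C) = Add(-95, Pow(C, 2), Mul(71, C))
F = Rational(1, 64) (F = Mul(Rational(-1, 2), Pow(Add(38, -70), -1)) = Mul(Rational(-1, 2), Pow(-32, -1)) = Mul(Rational(-1, 2), Rational(-1, 32)) = Rational(1, 64) ≈ 0.015625)
Function('h')(N) = Mul(Pow(Add(Rational(1, 64), N), -1), Add(135, N)) (Function('h')(N) = Mul(Add(N, 135), Pow(Add(Rational(1, 64), N), -1)) = Mul(Add(135, N), Pow(Add(Rational(1, 64), N), -1)) = Mul(Pow(Add(Rational(1, 64), N), -1), Add(135, N)))
Add(Add(Function('h')(-119), 24899), Function('M')(16)) = Add(Add(Mul(64, Pow(Add(1, Mul(64, -119)), -1), Add(135, -119)), 24899), Add(-95, Pow(16, 2), Mul(71, 16))) = Add(Add(Mul(64, Pow(Add(1, -7616), -1), 16), 24899), Add(-95, 256, 1136)) = Add(Add(Mul(64, Pow(-7615, -1), 16), 24899), 1297) = Add(Add(Mul(64, Rational(-1, 7615), 16), 24899), 1297) = Add(Add(Rational(-1024, 7615), 24899), 1297) = Add(Rational(189604861, 7615), 1297) = Rational(199481516, 7615)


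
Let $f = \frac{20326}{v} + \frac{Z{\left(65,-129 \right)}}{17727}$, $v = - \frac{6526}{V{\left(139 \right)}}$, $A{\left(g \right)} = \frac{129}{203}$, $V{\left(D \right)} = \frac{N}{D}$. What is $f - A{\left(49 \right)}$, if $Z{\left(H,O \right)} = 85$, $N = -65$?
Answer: $\frac{103680331123}{125550892509} \approx 0.8258$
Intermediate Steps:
$V{\left(D \right)} = - \frac{65}{D}$
$A{\left(g \right)} = \frac{129}{203}$ ($A{\left(g \right)} = 129 \cdot \frac{1}{203} = \frac{129}{203}$)
$v = \frac{69778}{5}$ ($v = - \frac{6526}{\left(-65\right) \frac{1}{139}} = - \frac{6526}{- \frac{65}{139}} = \left(-6526\right) \left(- \frac{139}{65}\right) = \frac{69778}{5} \approx 13956.0$)
$f = \frac{903763070}{618477303}$ ($f = \frac{20326}{\frac{69778}{5}} + \frac{85}{17727} = 20326 \cdot \frac{5}{69778} + 85 \cdot \frac{1}{17727} = \frac{50815}{34889} + \frac{85}{17727} = \frac{903763070}{618477303} \approx 1.4613$)
$f - A{\left(49 \right)} = \frac{903763070}{618477303} - \frac{129}{203} = \frac{103680331123}{125550892509}$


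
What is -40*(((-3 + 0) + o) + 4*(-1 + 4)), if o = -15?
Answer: 240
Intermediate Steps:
-40*(((-3 + 0) + o) + 4*(-1 + 4)) = -40*(((-3 + 0) - 15) + 4*(-1 + 4)) = -40*((-3 - 15) + 4*3) = -40*(-18 + 12) = -40*(-6) = 240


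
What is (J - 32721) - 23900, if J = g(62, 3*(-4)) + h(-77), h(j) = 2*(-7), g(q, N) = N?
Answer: -56647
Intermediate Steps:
h(j) = -14
J = -26 (J = 3*(-4) - 14 = -12 - 14 = -26)
(J - 32721) - 23900 = (-26 - 32721) - 23900 = -32747 - 23900 = -56647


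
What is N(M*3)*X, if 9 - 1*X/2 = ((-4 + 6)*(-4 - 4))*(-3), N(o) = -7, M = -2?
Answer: 546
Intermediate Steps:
X = -78 (X = 18 - 2*(-4 + 6)*(-4 - 4)*(-3) = 18 - 2*2*(-8)*(-3) = 18 - (-32)*(-3) = 18 - 2*48 = 18 - 96 = -78)
N(M*3)*X = -7*(-78) = 546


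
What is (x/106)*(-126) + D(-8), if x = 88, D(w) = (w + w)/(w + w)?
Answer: -5491/53 ≈ -103.60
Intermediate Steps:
D(w) = 1 (D(w) = (2*w)/((2*w)) = (2*w)*(1/(2*w)) = 1)
(x/106)*(-126) + D(-8) = (88/106)*(-126) + 1 = (88*(1/106))*(-126) + 1 = (44/53)*(-126) + 1 = -5544/53 + 1 = -5491/53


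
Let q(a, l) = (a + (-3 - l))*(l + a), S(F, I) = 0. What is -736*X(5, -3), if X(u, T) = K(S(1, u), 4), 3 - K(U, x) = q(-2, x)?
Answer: -15456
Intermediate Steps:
q(a, l) = (a + l)*(-3 + a - l) (q(a, l) = (-3 + a - l)*(a + l) = (a + l)*(-3 + a - l))
K(U, x) = -7 + x² + 3*x (K(U, x) = 3 - ((-2)² - x² - 3*(-2) - 3*x) = 3 - (4 - x² + 6 - 3*x) = 3 - (10 - x² - 3*x) = 3 + (-10 + x² + 3*x) = -7 + x² + 3*x)
X(u, T) = 21 (X(u, T) = -7 + 4² + 3*4 = -7 + 16 + 12 = 21)
-736*X(5, -3) = -736*21 = -15456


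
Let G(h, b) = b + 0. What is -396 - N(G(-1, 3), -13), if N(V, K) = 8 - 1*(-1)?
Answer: -405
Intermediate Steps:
G(h, b) = b
N(V, K) = 9 (N(V, K) = 8 + 1 = 9)
-396 - N(G(-1, 3), -13) = -396 - 1*9 = -396 - 9 = -405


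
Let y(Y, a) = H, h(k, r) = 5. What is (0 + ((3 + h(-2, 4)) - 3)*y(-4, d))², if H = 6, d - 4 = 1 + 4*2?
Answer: 900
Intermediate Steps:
d = 13 (d = 4 + (1 + 4*2) = 4 + (1 + 8) = 4 + 9 = 13)
y(Y, a) = 6
(0 + ((3 + h(-2, 4)) - 3)*y(-4, d))² = (0 + ((3 + 5) - 3)*6)² = (0 + (8 - 3)*6)² = (0 + 5*6)² = (0 + 30)² = 30² = 900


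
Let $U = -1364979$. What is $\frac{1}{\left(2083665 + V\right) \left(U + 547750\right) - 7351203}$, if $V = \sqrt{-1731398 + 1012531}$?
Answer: $\frac{i}{- 1702838815488 i + 817229 \sqrt{718867}} \approx -5.8725 \cdot 10^{-13} + 2.3896 \cdot 10^{-16} i$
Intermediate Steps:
$V = i \sqrt{718867}$ ($V = \sqrt{-718867} = i \sqrt{718867} \approx 847.86 i$)
$\frac{1}{\left(2083665 + V\right) \left(U + 547750\right) - 7351203} = \frac{1}{\left(2083665 + i \sqrt{718867}\right) \left(-1364979 + 547750\right) - 7351203} = \frac{1}{\left(2083665 + i \sqrt{718867}\right) \left(-817229\right) - 7351203} = \frac{1}{\left(-1702831464285 - 817229 i \sqrt{718867}\right) - 7351203} = \frac{1}{-1702838815488 - 817229 i \sqrt{718867}}$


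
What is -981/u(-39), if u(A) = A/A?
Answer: -981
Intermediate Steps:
u(A) = 1
-981/u(-39) = -981/1 = -981*1 = -981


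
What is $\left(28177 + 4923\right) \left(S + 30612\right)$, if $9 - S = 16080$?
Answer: $481307100$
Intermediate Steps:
$S = -16071$ ($S = 9 - 16080 = -16071$)
$\left(28177 + 4923\right) \left(S + 30612\right) = \left(28177 + 4923\right) \left(-16071 + 30612\right) = 33100 \cdot 14541 = 481307100$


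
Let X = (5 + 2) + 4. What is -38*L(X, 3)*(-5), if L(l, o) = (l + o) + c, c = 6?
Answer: 3800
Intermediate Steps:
X = 11 (X = 7 + 4 = 11)
L(l, o) = 6 + l + o (L(l, o) = (l + o) + 6 = 6 + l + o)
-38*L(X, 3)*(-5) = -38*(6 + 11 + 3)*(-5) = -38*20*(-5) = -760*(-5) = 3800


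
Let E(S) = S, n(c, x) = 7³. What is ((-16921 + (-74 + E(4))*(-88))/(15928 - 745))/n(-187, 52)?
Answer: -3587/1735923 ≈ -0.0020663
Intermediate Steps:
n(c, x) = 343
((-16921 + (-74 + E(4))*(-88))/(15928 - 745))/n(-187, 52) = ((-16921 + (-74 + 4)*(-88))/(15928 - 745))/343 = ((-16921 - 70*(-88))/15183)*(1/343) = ((-16921 + 6160)*(1/15183))*(1/343) = -10761*1/15183*(1/343) = -3587/5061*1/343 = -3587/1735923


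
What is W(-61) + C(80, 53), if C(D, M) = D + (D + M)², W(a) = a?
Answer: 17708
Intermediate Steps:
W(-61) + C(80, 53) = -61 + (80 + (80 + 53)²) = -61 + (80 + 133²) = -61 + (80 + 17689) = -61 + 17769 = 17708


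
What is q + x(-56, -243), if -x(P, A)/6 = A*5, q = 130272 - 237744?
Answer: -100182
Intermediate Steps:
q = -107472
x(P, A) = -30*A (x(P, A) = -6*A*5 = -30*A)
q + x(-56, -243) = -107472 - 30*(-243) = -107472 + 7290 = -100182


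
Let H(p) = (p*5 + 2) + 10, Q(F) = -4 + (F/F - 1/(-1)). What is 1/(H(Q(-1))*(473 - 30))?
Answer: 1/886 ≈ 0.0011287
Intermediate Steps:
Q(F) = -2 (Q(F) = -4 + (1 - 1*(-1)) = -4 + (1 + 1) = -4 + 2 = -2)
H(p) = 12 + 5*p (H(p) = (5*p + 2) + 10 = (2 + 5*p) + 10 = 12 + 5*p)
1/(H(Q(-1))*(473 - 30)) = 1/((12 + 5*(-2))*(473 - 30)) = 1/((12 - 10)*443) = 1/(2*443) = 1/886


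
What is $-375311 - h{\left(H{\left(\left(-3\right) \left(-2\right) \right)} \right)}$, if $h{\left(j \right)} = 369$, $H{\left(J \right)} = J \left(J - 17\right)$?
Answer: $-375680$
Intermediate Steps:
$H{\left(J \right)} = J \left(-17 + J\right)$
$-375311 - h{\left(H{\left(\left(-3\right) \left(-2\right) \right)} \right)} = -375311 - 369 = -375680$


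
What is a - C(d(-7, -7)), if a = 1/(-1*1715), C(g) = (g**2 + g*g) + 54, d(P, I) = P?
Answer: -260681/1715 ≈ -152.00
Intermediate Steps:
C(g) = 54 + 2*g**2 (C(g) = (g**2 + g**2) + 54 = 2*g**2 + 54 = 54 + 2*g**2)
a = -1/1715 (a = 1/(-1715) = -1/1715 ≈ -0.00058309)
a - C(d(-7, -7)) = -1/1715 - (54 + 2*(-7)**2) = -1/1715 - (54 + 2*49) = -1/1715 - (54 + 98) = -1/1715 - 1*152 = -1/1715 - 152 = -260681/1715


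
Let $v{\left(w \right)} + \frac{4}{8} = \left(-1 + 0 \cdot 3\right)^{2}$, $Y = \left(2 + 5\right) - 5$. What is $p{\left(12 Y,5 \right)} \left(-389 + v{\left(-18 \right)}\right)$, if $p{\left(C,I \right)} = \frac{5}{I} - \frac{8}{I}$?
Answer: $\frac{2331}{10} \approx 233.1$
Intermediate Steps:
$Y = 2$ ($Y = 7 - 5 = 2$)
$v{\left(w \right)} = \frac{1}{2}$ ($v{\left(w \right)} = - \frac{1}{2} + \left(-1 + 0 \cdot 3\right)^{2} = - \frac{1}{2} + \left(-1 + 0\right)^{2} = - \frac{1}{2} + \left(-1\right)^{2} = - \frac{1}{2} + 1 = \frac{1}{2}$)
$p{\left(C,I \right)} = - \frac{3}{I}$
$p{\left(12 Y,5 \right)} \left(-389 + v{\left(-18 \right)}\right) = - \frac{3}{5} \left(-389 + \frac{1}{2}\right) = \left(-3\right) \frac{1}{5} \left(- \frac{777}{2}\right) = \left(- \frac{3}{5}\right) \left(- \frac{777}{2}\right) = \frac{2331}{10}$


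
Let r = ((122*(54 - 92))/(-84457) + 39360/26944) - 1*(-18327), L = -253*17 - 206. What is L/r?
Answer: -160252681279/651695980630 ≈ -0.24590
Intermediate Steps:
L = -4507 (L = -4301 - 206 = -4507)
r = 651695980630/35556397 (r = ((122*(-38))*(-1/84457) + 39360*(1/26944)) + 18327 = (-4636*(-1/84457) + 615/421) + 18327 = (4636/84457 + 615/421) + 18327 = 53892811/35556397 + 18327 = 651695980630/35556397 ≈ 18329.)
L/r = -4507/651695980630/35556397 = -4507*35556397/651695980630 = -160252681279/651695980630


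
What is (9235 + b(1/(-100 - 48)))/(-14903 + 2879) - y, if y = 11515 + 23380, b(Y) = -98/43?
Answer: -18042228647/517032 ≈ -34896.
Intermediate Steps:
b(Y) = -98/43 (b(Y) = -98*1/43 = -98/43)
y = 34895
(9235 + b(1/(-100 - 48)))/(-14903 + 2879) - y = (9235 - 98/43)/(-14903 + 2879) - 1*34895 = (397007/43)/(-12024) - 34895 = (397007/43)*(-1/12024) - 34895 = -397007/517032 - 34895 = -18042228647/517032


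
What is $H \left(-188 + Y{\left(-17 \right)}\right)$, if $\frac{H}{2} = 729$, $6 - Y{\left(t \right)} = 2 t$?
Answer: $-215784$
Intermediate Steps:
$Y{\left(t \right)} = 6 - 2 t$
$H = 1458$ ($H = 2 \cdot 729 = 1458$)
$H \left(-188 + Y{\left(-17 \right)}\right) = 1458 \left(-188 + \left(6 - -34\right)\right) = 1458 \left(-188 + \left(6 + 34\right)\right) = 1458 \left(-188 + 40\right) = 1458 \left(-148\right) = -215784$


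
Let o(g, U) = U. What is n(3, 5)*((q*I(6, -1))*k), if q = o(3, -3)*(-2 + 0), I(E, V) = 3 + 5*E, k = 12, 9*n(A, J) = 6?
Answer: 1584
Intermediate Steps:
n(A, J) = 2/3 (n(A, J) = (1/9)*6 = 2/3)
q = 6 (q = -3*(-2 + 0) = -3*(-2) = 6)
n(3, 5)*((q*I(6, -1))*k) = 2*((6*(3 + 5*6))*12)/3 = 2*((6*(3 + 30))*12)/3 = 2*((6*33)*12)/3 = 2*(198*12)/3 = (2/3)*2376 = 1584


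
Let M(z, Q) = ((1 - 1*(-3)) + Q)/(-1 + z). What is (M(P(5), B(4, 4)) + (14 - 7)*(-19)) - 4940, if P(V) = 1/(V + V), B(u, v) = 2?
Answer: -15239/3 ≈ -5079.7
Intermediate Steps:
P(V) = 1/(2*V)
M(z, Q) = (4 + Q)/(-1 + z) (M(z, Q) = ((1 + 3) + Q)/(-1 + z) = (4 + Q)/(-1 + z))
(M(P(5), B(4, 4)) + (14 - 7)*(-19)) - 4940 = ((4 + 2)/(-1 + (½)/5) + (14 - 7)*(-19)) - 4940 = (6/(-1 + (½)*(⅕)) + 7*(-19)) - 4940 = (6/(-1 + ⅒) - 133) - 4940 = (6/(-9/10) - 133) - 4940 = (-10/9*6 - 133) - 4940 = (-20/3 - 133) - 4940 = -419/3 - 4940 = -15239/3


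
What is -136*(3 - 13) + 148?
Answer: 1508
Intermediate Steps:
-136*(3 - 13) + 148 = -136*(-10) + 148 = 1360 + 148 = 1508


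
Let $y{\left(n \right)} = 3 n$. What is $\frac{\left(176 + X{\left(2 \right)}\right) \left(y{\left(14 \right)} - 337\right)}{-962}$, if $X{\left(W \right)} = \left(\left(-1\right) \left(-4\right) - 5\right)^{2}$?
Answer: $\frac{52215}{962} \approx 54.278$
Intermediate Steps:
$X{\left(W \right)} = 1$ ($X{\left(W \right)} = \left(4 - 5\right)^{2} = \left(-1\right)^{2} = 1$)
$\frac{\left(176 + X{\left(2 \right)}\right) \left(y{\left(14 \right)} - 337\right)}{-962} = \frac{\left(176 + 1\right) \left(3 \cdot 14 - 337\right)}{-962} = 177 \left(42 - 337\right) \left(- \frac{1}{962}\right) = 177 \left(-295\right) \left(- \frac{1}{962}\right) = \left(-52215\right) \left(- \frac{1}{962}\right) = \frac{52215}{962}$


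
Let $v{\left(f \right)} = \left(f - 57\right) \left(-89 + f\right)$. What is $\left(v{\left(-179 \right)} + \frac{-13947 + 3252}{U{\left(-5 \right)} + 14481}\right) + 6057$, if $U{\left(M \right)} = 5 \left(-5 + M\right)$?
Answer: $\frac{1000129760}{14431} \approx 69304.0$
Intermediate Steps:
$U{\left(M \right)} = -25 + 5 M$
$v{\left(f \right)} = \left(-89 + f\right) \left(-57 + f\right)$ ($v{\left(f \right)} = \left(-57 + f\right) \left(-89 + f\right) = \left(-89 + f\right) \left(-57 + f\right)$)
$\left(v{\left(-179 \right)} + \frac{-13947 + 3252}{U{\left(-5 \right)} + 14481}\right) + 6057 = \left(\left(5073 + \left(-179\right)^{2} - -26134\right) + \frac{-13947 + 3252}{\left(-25 + 5 \left(-5\right)\right) + 14481}\right) + 6057 = \left(\left(5073 + 32041 + 26134\right) - \frac{10695}{\left(-25 - 25\right) + 14481}\right) + 6057 = \left(63248 - \frac{10695}{-50 + 14481}\right) + 6057 = \left(63248 - \frac{10695}{14431}\right) + 6057 = \frac{912721193}{14431} + 6057 = \frac{1000129760}{14431}$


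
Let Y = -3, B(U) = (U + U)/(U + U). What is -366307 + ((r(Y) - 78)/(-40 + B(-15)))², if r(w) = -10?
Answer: -557145203/1521 ≈ -3.6630e+5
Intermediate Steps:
B(U) = 1 (B(U) = (2*U)/((2*U)) = (2*U)*(1/(2*U)) = 1)
-366307 + ((r(Y) - 78)/(-40 + B(-15)))² = -366307 + ((-10 - 78)/(-40 + 1))² = -366307 + (-88/(-39))² = -366307 + (-88*(-1/39))² = -366307 + (88/39)² = -366307 + 7744/1521 = -557145203/1521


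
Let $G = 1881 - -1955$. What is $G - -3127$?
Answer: $6963$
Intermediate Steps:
$G = 3836$ ($G = 1881 + 1955 = 3836$)
$G - -3127 = 3836 - -3127 = 3836 + 3127 = 6963$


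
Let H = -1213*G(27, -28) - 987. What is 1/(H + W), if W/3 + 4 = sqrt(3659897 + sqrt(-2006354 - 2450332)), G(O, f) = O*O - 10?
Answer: -1/(873146 - 3*sqrt(3659897 + I*sqrt(4456686))) ≈ -1.1529e-6 - 2.2e-12*I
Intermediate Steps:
G(O, f) = -10 + O**2 (G(O, f) = O**2 - 10 = -10 + O**2)
W = -12 + 3*sqrt(3659897 + I*sqrt(4456686)) (W = -12 + 3*sqrt(3659897 + sqrt(-2006354 - 2450332)) = -12 + 3*sqrt(3659897 + sqrt(-4456686)) = -12 + 3*sqrt(3659897 + I*sqrt(4456686)) ≈ 5727.3 + 1.6552*I)
H = -873134 (H = -1213*(-10 + 27**2) - 987 = -1213*(-10 + 729) - 987 = -1213*719 - 987 = -872147 - 987 = -873134)
1/(H + W) = 1/(-873134 + (-12 + 3*sqrt(3659897 + I*sqrt(4456686)))) = 1/(-873146 + 3*sqrt(3659897 + I*sqrt(4456686)))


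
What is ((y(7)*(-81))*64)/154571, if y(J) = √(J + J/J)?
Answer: -10368*√2/154571 ≈ -0.094860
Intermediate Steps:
y(J) = √(1 + J) (y(J) = √(J + 1) = √(1 + J))
((y(7)*(-81))*64)/154571 = ((√(1 + 7)*(-81))*64)/154571 = ((√8*(-81))*64)*(1/154571) = (((2*√2)*(-81))*64)*(1/154571) = (-162*√2*64)*(1/154571) = -10368*√2*(1/154571) = -10368*√2/154571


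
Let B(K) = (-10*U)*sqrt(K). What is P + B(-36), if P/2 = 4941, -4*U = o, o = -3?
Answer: 9882 - 45*I ≈ 9882.0 - 45.0*I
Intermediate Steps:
U = 3/4 (U = -1/4*(-3) = 3/4 ≈ 0.75000)
P = 9882 (P = 2*4941 = 9882)
B(K) = -15*sqrt(K)/2 (B(K) = (-10*3/4)*sqrt(K) = -15*sqrt(K)/2)
P + B(-36) = 9882 - 45*I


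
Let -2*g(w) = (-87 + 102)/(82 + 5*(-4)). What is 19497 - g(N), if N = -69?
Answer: 2417643/124 ≈ 19497.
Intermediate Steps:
g(w) = -15/124 (g(w) = -(-87 + 102)/(2*(82 + 5*(-4))) = -15/(2*(82 - 20)) = -15/(2*62) = -½*15/62 = -15/124)
19497 - g(N) = 19497 - 1*(-15/124) = 19497 + 15/124 = 2417643/124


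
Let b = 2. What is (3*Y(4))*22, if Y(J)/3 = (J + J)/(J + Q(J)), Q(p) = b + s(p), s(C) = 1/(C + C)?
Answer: 12672/49 ≈ 258.61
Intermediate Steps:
s(C) = 1/(2*C)
Q(p) = 2 + 1/(2*p)
Y(J) = 6*J/(2 + J + 1/(2*J)) (Y(J) = 3*((J + J)/(J + (2 + 1/(2*J)))) = 3*((2*J)/(2 + J + 1/(2*J))) = 3*(2*J/(2 + J + 1/(2*J))) = 6*J/(2 + J + 1/(2*J)))
(3*Y(4))*22 = (3*(12*4**2/(1 + 2*4**2 + 4*4)))*22 = (3*(12*16/(1 + 2*16 + 16)))*22 = (3*(12*16/(1 + 32 + 16)))*22 = (3*(12*16/49))*22 = (3*(12*16*(1/49)))*22 = (3*(192/49))*22 = (576/49)*22 = 12672/49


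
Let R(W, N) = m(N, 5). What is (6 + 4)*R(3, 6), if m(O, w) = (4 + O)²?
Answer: 1000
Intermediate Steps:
R(W, N) = (4 + N)²
(6 + 4)*R(3, 6) = (6 + 4)*(4 + 6)² = 10*10² = 10*100 = 1000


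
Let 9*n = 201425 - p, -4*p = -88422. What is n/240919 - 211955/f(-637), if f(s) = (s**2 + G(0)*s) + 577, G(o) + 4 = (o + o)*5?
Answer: -64375535362/147765500379 ≈ -0.43566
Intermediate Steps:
p = 44211/2 (p = -1/4*(-88422) = 44211/2 ≈ 22106.)
n = 358639/18 (n = (201425 - 1*44211/2)/9 = (201425 - 44211/2)/9 = (1/9)*(358639/2) = 358639/18 ≈ 19924.)
G(o) = -4 + 10*o (G(o) = -4 + (o + o)*5 = -4 + (2*o)*5 = -4 + 10*o)
f(s) = 577 + s**2 - 4*s (f(s) = (s**2 + (-4 + 10*0)*s) + 577 = (s**2 + (-4 + 0)*s) + 577 = (s**2 - 4*s) + 577 = 577 + s**2 - 4*s)
n/240919 - 211955/f(-637) = (358639/18)/240919 - 211955/(577 + (-637)**2 - 4*(-637)) = (358639/18)*(1/240919) - 211955/(577 + 405769 + 2548) = 358639/4336542 - 211955/408894 = -64375535362/147765500379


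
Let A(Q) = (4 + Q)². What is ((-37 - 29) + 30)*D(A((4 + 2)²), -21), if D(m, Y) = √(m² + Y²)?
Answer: -36*√2560441 ≈ -57605.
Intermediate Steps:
D(m, Y) = √(Y² + m²)
((-37 - 29) + 30)*D(A((4 + 2)²), -21) = ((-37 - 29) + 30)*√((-21)² + ((4 + (4 + 2)²)²)²) = (-66 + 30)*√(441 + ((4 + 6²)²)²) = -36*√(441 + ((4 + 36)²)²) = -36*√(441 + (40²)²) = -36*√(441 + 1600²) = -36*√(441 + 2560000) = -36*√2560441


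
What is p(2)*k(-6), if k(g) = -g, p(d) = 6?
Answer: 36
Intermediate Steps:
p(2)*k(-6) = 6*(-1*(-6)) = 6*6 = 36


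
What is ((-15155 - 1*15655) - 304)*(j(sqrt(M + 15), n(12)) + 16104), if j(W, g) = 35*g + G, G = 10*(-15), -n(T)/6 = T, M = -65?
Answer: -417985476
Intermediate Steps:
n(T) = -6*T
G = -150
j(W, g) = -150 + 35*g (j(W, g) = 35*g - 150 = -150 + 35*g)
((-15155 - 1*15655) - 304)*(j(sqrt(M + 15), n(12)) + 16104) = ((-15155 - 1*15655) - 304)*((-150 + 35*(-6*12)) + 16104) = ((-15155 - 15655) - 304)*((-150 + 35*(-72)) + 16104) = (-30810 - 304)*((-150 - 2520) + 16104) = -31114*(-2670 + 16104) = -31114*13434 = -417985476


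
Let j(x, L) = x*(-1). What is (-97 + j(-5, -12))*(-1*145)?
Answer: 13340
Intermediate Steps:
j(x, L) = -x
(-97 + j(-5, -12))*(-1*145) = (-97 - 1*(-5))*(-1*145) = (-97 + 5)*(-145) = -92*(-145) = 13340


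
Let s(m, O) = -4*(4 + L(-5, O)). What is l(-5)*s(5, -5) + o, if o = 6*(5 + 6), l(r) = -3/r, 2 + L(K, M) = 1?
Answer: 294/5 ≈ 58.800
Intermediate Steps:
L(K, M) = -1 (L(K, M) = -2 + 1 = -1)
s(m, O) = -12 (s(m, O) = -4*(4 - 1) = -4*3 = -12)
o = 66 (o = 6*11 = 66)
l(-5)*s(5, -5) + o = -3/(-5)*(-12) + 66 = -3*(-⅕)*(-12) + 66 = (⅗)*(-12) + 66 = -36/5 + 66 = 294/5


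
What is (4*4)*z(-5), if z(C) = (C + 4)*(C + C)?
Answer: 160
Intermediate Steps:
z(C) = 2*C*(4 + C) (z(C) = (4 + C)*(2*C) = 2*C*(4 + C))
(4*4)*z(-5) = (4*4)*(2*(-5)*(4 - 5)) = 16*(2*(-5)*(-1)) = 16*10 = 160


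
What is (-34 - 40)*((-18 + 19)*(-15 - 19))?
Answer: 2516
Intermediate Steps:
(-34 - 40)*((-18 + 19)*(-15 - 19)) = -74*(-34) = 2516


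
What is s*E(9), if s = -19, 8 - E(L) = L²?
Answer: 1387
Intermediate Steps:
E(L) = 8 - L²
s*E(9) = -19*(8 - 1*9²) = -19*(8 - 1*81) = -19*(8 - 81) = -19*(-73) = 1387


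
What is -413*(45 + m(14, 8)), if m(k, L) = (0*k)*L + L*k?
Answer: -64841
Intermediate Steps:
m(k, L) = L*k (m(k, L) = 0*L + L*k = 0 + L*k = L*k)
-413*(45 + m(14, 8)) = -413*(45 + 8*14) = -413*(45 + 112) = -413*157 = -64841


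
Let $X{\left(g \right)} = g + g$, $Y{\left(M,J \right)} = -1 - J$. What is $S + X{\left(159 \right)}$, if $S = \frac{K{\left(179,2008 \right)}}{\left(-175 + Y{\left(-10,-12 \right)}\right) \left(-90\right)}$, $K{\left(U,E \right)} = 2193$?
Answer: $\frac{1565291}{4920} \approx 318.15$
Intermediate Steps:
$X{\left(g \right)} = 2 g$
$S = \frac{731}{4920}$ ($S = \frac{2193}{\left(-175 - -11\right) \left(-90\right)} = \frac{2193}{\left(-175 + \left(-1 + 12\right)\right) \left(-90\right)} = \frac{2193}{\left(-175 + 11\right) \left(-90\right)} = \frac{2193}{\left(-164\right) \left(-90\right)} = \frac{2193}{14760} = 2193 \cdot \frac{1}{14760} = \frac{731}{4920} \approx 0.14858$)
$S + X{\left(159 \right)} = \frac{731}{4920} + 2 \cdot 159 = \frac{731}{4920} + 318 = \frac{1565291}{4920}$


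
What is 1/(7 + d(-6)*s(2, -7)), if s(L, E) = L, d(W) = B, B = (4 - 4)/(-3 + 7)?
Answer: ⅐ ≈ 0.14286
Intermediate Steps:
B = 0 (B = 0/4 = 0*(¼) = 0)
d(W) = 0
1/(7 + d(-6)*s(2, -7)) = 1/(7 + 0*2) = 1/(7 + 0) = 1/7 = ⅐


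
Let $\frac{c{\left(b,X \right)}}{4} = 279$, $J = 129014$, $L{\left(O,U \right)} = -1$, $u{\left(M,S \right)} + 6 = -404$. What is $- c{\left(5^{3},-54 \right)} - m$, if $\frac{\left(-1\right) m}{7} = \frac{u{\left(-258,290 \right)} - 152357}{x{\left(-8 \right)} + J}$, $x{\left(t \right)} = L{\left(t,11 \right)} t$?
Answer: $- \frac{145057921}{129022} \approx -1124.3$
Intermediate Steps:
$u{\left(M,S \right)} = -410$ ($u{\left(M,S \right)} = -6 - 404 = -410$)
$c{\left(b,X \right)} = 1116$ ($c{\left(b,X \right)} = 4 \cdot 279 = 1116$)
$x{\left(t \right)} = - t$
$m = \frac{1069369}{129022}$ ($m = - 7 \frac{-410 - 152357}{\left(-1\right) \left(-8\right) + 129014} = - 7 \left(- \frac{152767}{8 + 129014}\right) = - 7 \left(- \frac{152767}{129022}\right) = - 7 \left(\left(-152767\right) \frac{1}{129022}\right) = \left(-7\right) \left(- \frac{152767}{129022}\right) = \frac{1069369}{129022} \approx 8.2883$)
$- c{\left(5^{3},-54 \right)} - m = \left(-1\right) 1116 - \frac{1069369}{129022} = -1116 - \frac{1069369}{129022} = - \frac{145057921}{129022}$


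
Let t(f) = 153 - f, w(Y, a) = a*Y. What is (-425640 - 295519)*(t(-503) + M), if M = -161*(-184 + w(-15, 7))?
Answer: -34027887415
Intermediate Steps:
w(Y, a) = Y*a
M = 46529 (M = -161*(-184 - 15*7) = -161*(-184 - 105) = -161*(-289) = 46529)
(-425640 - 295519)*(t(-503) + M) = (-425640 - 295519)*((153 - 1*(-503)) + 46529) = -721159*((153 + 503) + 46529) = -721159*(656 + 46529) = -721159*47185 = -34027887415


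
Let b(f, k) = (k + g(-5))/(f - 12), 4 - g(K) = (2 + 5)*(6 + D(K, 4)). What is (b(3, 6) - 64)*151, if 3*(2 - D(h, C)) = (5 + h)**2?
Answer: -80030/9 ≈ -8892.2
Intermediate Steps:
D(h, C) = 2 - (5 + h)**2/3
g(K) = -52 + 7*(5 + K)**2/3 (g(K) = 4 - (2 + 5)*(6 + (2 - (5 + K)**2/3)) = 4 - 7*(8 - (5 + K)**2/3) = 4 - (56 - 7*(5 + K)**2/3) = 4 + (-56 + 7*(5 + K)**2/3) = -52 + 7*(5 + K)**2/3)
b(f, k) = (-52 + k)/(-12 + f) (b(f, k) = (k + (-52 + 7*(5 - 5)**2/3))/(f - 12) = (k + (-52 + (7/3)*0**2))/(-12 + f) = (k + (-52 + (7/3)*0))/(-12 + f) = (k + (-52 + 0))/(-12 + f) = (k - 52)/(-12 + f) = (-52 + k)/(-12 + f))
(b(3, 6) - 64)*151 = ((-52 + 6)/(-12 + 3) - 64)*151 = (-46/(-9) - 64)*151 = (-1/9*(-46) - 64)*151 = (46/9 - 64)*151 = -530/9*151 = -80030/9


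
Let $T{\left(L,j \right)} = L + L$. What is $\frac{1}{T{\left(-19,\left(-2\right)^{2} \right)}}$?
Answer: $- \frac{1}{38} \approx -0.026316$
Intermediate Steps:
$T{\left(L,j \right)} = 2 L$
$\frac{1}{T{\left(-19,\left(-2\right)^{2} \right)}} = \frac{1}{2 \left(-19\right)} = \frac{1}{-38} = - \frac{1}{38}$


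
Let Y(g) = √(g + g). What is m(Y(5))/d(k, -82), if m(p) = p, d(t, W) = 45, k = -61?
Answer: √10/45 ≈ 0.070273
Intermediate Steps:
Y(g) = √2*√g (Y(g) = √(2*g) = √2*√g)
m(Y(5))/d(k, -82) = (√2*√5)/45 = √10*(1/45) = √10/45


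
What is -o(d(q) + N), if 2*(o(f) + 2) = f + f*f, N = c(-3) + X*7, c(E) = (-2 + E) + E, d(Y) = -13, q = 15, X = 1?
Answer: -89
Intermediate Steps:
c(E) = -2 + 2*E
N = -1 (N = (-2 + 2*(-3)) + 1*7 = (-2 - 6) + 7 = -8 + 7 = -1)
o(f) = -2 + f/2 + f²/2 (o(f) = -2 + (f + f*f)/2 = -2 + (f + f²)/2 = -2 + (f/2 + f²/2) = -2 + f/2 + f²/2)
-o(d(q) + N) = -(-2 + (-13 - 1)/2 + (-13 - 1)²/2) = -(-2 + (½)*(-14) + (½)*(-14)²) = -(-2 - 7 + (½)*196) = -(-2 - 7 + 98) = -1*89 = -89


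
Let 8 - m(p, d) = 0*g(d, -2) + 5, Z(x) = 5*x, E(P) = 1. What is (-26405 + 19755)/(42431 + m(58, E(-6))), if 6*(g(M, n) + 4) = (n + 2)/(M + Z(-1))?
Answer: -475/3031 ≈ -0.15671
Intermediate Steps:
g(M, n) = -4 + (2 + n)/(6*(-5 + M)) (g(M, n) = -4 + ((n + 2)/(M + 5*(-1)))/6 = -4 + ((2 + n)/(M - 5))/6 = -4 + ((2 + n)/(-5 + M))/6 = -4 + (2 + n)/(6*(-5 + M)))
m(p, d) = 3 (m(p, d) = 8 - (0*((122 - 2 - 24*d)/(6*(-5 + d))) + 5) = 8 - (0*((120 - 24*d)/(6*(-5 + d))) + 5) = 8 - (0 + 5) = 8 - 1*5 = 8 - 5 = 3)
(-26405 + 19755)/(42431 + m(58, E(-6))) = (-26405 + 19755)/(42431 + 3) = -6650/42434 = -6650*1/42434 = -475/3031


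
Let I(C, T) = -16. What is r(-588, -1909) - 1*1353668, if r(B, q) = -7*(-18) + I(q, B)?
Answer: -1353558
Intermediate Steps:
r(B, q) = 110 (r(B, q) = -7*(-18) - 16 = 126 - 16 = 110)
r(-588, -1909) - 1*1353668 = 110 - 1*1353668 = 110 - 1353668 = -1353558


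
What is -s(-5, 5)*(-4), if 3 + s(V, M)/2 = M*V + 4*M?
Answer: -64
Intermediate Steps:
s(V, M) = -6 + 8*M + 2*M*V (s(V, M) = -6 + 2*(M*V + 4*M) = -6 + 2*(4*M + M*V) = -6 + (8*M + 2*M*V) = -6 + 8*M + 2*M*V)
-s(-5, 5)*(-4) = -(-6 + 8*5 + 2*5*(-5))*(-4) = -(-6 + 40 - 50)*(-4) = -(-16)*(-4) = -1*64 = -64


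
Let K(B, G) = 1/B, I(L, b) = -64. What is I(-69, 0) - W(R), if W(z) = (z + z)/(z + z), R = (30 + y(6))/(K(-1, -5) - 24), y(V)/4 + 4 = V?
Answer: -65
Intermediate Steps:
y(V) = -16 + 4*V
R = -38/25 (R = (30 + (-16 + 4*6))/(1/(-1) - 24) = (30 + (-16 + 24))/(-1 - 24) = (30 + 8)/(-25) = 38*(-1/25) = -38/25 ≈ -1.5200)
W(z) = 1 (W(z) = (2*z)/((2*z)) = (2*z)*(1/(2*z)) = 1)
I(-69, 0) - W(R) = -64 - 1*1 = -64 - 1 = -65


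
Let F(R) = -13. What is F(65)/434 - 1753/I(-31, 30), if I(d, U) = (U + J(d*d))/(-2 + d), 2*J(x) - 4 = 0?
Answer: 12553025/6944 ≈ 1807.8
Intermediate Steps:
J(x) = 2 (J(x) = 2 + (1/2)*0 = 2 + 0 = 2)
I(d, U) = (2 + U)/(-2 + d) (I(d, U) = (U + 2)/(-2 + d) = (2 + U)/(-2 + d))
F(65)/434 - 1753/I(-31, 30) = -13/434 - 1753*(-2 - 31)/(2 + 30) = -13*1/434 - 1753/(32/(-33)) = -13/434 - 1753/((-1/33*32)) = -13/434 - 1753/(-32/33) = -13/434 - 1753*(-33/32) = -13/434 + 57849/32 = 12553025/6944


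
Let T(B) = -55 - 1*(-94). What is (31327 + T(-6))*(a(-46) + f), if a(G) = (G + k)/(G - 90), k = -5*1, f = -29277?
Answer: -3673162479/4 ≈ -9.1829e+8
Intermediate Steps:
T(B) = 39 (T(B) = -55 + 94 = 39)
k = -5
a(G) = (-5 + G)/(-90 + G) (a(G) = (G - 5)/(G - 90) = (-5 + G)/(-90 + G))
(31327 + T(-6))*(a(-46) + f) = (31327 + 39)*((-5 - 46)/(-90 - 46) - 29277) = 31366*(-51/(-136) - 29277) = 31366*(-1/136*(-51) - 29277) = 31366*(3/8 - 29277) = 31366*(-234213/8) = -3673162479/4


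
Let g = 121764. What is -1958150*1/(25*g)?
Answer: -39163/60882 ≈ -0.64326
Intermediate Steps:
-1958150*1/(25*g) = -1958150/(121764*25) = -1958150/3044100 = -1958150*1/3044100 = -39163/60882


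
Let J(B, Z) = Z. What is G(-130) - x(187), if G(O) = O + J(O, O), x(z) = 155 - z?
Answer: -228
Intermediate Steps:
G(O) = 2*O (G(O) = O + O = 2*O)
G(-130) - x(187) = 2*(-130) - (155 - 1*187) = -260 - (155 - 187) = -260 - 1*(-32) = -260 + 32 = -228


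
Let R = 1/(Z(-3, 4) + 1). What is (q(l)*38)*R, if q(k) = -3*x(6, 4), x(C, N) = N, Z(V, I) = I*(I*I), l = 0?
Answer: -456/65 ≈ -7.0154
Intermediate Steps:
Z(V, I) = I³ (Z(V, I) = I*I² = I³)
q(k) = -12 (q(k) = -3*4 = -12)
R = 1/65 (R = 1/(4³ + 1) = 1/(64 + 1) = 1/65 ≈ 0.015385)
(q(l)*38)*R = -12*38*(1/65) = -456*1/65 = -456/65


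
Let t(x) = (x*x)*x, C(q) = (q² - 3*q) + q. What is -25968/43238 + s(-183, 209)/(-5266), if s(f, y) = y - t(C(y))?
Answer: 875297122100909789/56922827 ≈ 1.5377e+10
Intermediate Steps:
C(q) = q² - 2*q
t(x) = x³ (t(x) = x²*x = x³)
s(f, y) = y - y³*(-2 + y)³ (s(f, y) = y - (y*(-2 + y))³ = y - y³*(-2 + y)³)
-25968/43238 + s(-183, 209)/(-5266) = -25968/43238 + (209 - 1*209³*(-2 + 209)³)/(-5266) = -25968*1/43238 + (209 - 1*9129329*207³)*(-1/5266) = -12984/21619 + (209 - 1*9129329*8869743)*(-1/5266) = -12984/21619 + (209 - 80974801992447)*(-1/5266) = -12984/21619 - 80974801992238*(-1/5266) = -12984/21619 + 40487400996119/2633 = 875297122100909789/56922827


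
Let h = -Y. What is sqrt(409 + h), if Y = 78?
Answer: sqrt(331) ≈ 18.193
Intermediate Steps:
h = -78 (h = -1*78 = -78)
sqrt(409 + h) = sqrt(409 - 78) = sqrt(331)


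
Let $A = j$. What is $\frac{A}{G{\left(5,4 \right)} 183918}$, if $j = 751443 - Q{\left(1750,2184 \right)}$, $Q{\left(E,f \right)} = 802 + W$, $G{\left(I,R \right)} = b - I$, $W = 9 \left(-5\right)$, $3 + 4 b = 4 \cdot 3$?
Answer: $- \frac{1501372}{1011549} \approx -1.4842$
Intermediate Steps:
$b = \frac{9}{4}$ ($b = - \frac{3}{4} + \frac{4 \cdot 3}{4} = - \frac{3}{4} + \frac{1}{4} \cdot 12 = - \frac{3}{4} + 3 = \frac{9}{4} \approx 2.25$)
$W = -45$
$G{\left(I,R \right)} = \frac{9}{4} - I$
$Q{\left(E,f \right)} = 757$ ($Q{\left(E,f \right)} = 802 - 45 = 757$)
$j = 750686$ ($j = 751443 - 757 = 750686$)
$A = 750686$
$\frac{A}{G{\left(5,4 \right)} 183918} = \frac{750686}{\left(\frac{9}{4} - 5\right) 183918} = \frac{750686}{\left(- \frac{11}{4}\right) 183918} = \frac{750686}{- \frac{1011549}{2}} = 750686 \left(- \frac{2}{1011549}\right) = - \frac{1501372}{1011549}$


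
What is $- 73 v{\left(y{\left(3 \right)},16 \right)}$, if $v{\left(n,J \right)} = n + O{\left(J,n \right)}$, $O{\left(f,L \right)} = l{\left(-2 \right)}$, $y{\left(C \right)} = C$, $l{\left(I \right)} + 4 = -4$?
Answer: $365$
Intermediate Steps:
$l{\left(I \right)} = -8$ ($l{\left(I \right)} = -4 - 4 = -8$)
$O{\left(f,L \right)} = -8$
$v{\left(n,J \right)} = -8 + n$ ($v{\left(n,J \right)} = n - 8 = -8 + n$)
$- 73 v{\left(y{\left(3 \right)},16 \right)} = - 73 \left(-8 + 3\right) = \left(-73\right) \left(-5\right) = 365$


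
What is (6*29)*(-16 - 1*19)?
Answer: -6090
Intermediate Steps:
(6*29)*(-16 - 1*19) = 174*(-16 - 19) = 174*(-35) = -6090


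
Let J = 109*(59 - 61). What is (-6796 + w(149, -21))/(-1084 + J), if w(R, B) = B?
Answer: 6817/1302 ≈ 5.2358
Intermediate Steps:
J = -218 (J = 109*(-2) = -218)
(-6796 + w(149, -21))/(-1084 + J) = (-6796 - 21)/(-1084 - 218) = -6817/(-1302) = -6817*(-1/1302) = 6817/1302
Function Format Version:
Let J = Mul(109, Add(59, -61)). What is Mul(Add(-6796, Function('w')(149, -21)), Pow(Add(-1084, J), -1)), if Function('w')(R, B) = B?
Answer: Rational(6817, 1302) ≈ 5.2358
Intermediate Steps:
J = -218 (J = Mul(109, -2) = -218)
Mul(Add(-6796, Function('w')(149, -21)), Pow(Add(-1084, J), -1)) = Mul(Add(-6796, -21), Pow(Add(-1084, -218), -1)) = Mul(-6817, Pow(-1302, -1)) = Mul(-6817, Rational(-1, 1302)) = Rational(6817, 1302)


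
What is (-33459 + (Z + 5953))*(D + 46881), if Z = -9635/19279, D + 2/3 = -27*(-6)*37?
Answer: -84117429357007/57837 ≈ -1.4544e+9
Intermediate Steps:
D = 17980/3 (D = -2/3 - 27*(-6)*37 = -2/3 + 162*37 = -2/3 + 5994 = 17980/3 ≈ 5993.3)
Z = -9635/19279 (Z = -9635*1/19279 = -9635/19279 ≈ -0.49977)
(-33459 + (Z + 5953))*(D + 46881) = (-33459 + (-9635/19279 + 5953))*(17980/3 + 46881) = (-33459 + 114758252/19279)*(158623/3) = -530297809/19279*158623/3 = -84117429357007/57837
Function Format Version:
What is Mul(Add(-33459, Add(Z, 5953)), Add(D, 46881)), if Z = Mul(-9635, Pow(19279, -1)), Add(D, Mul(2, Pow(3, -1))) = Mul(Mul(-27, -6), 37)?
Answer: Rational(-84117429357007, 57837) ≈ -1.4544e+9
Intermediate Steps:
D = Rational(17980, 3) (D = Add(Rational(-2, 3), Mul(Mul(-27, -6), 37)) = Add(Rational(-2, 3), Mul(162, 37)) = Add(Rational(-2, 3), 5994) = Rational(17980, 3) ≈ 5993.3)
Z = Rational(-9635, 19279) (Z = Mul(-9635, Rational(1, 19279)) = Rational(-9635, 19279) ≈ -0.49977)
Mul(Add(-33459, Add(Z, 5953)), Add(D, 46881)) = Mul(Add(-33459, Add(Rational(-9635, 19279), 5953)), Add(Rational(17980, 3), 46881)) = Mul(Add(-33459, Rational(114758252, 19279)), Rational(158623, 3)) = Mul(Rational(-530297809, 19279), Rational(158623, 3)) = Rational(-84117429357007, 57837)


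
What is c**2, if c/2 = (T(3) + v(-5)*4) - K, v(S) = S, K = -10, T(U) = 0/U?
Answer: 400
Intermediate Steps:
T(U) = 0
c = -20 (c = 2*((0 - 5*4) - 1*(-10)) = 2*((0 - 20) + 10) = 2*(-20 + 10) = 2*(-10) = -20)
c**2 = (-20)**2 = 400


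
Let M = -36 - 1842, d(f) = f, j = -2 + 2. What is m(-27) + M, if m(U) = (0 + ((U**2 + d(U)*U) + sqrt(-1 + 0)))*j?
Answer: -1878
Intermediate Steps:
j = 0
M = -1878
m(U) = 0 (m(U) = (0 + ((U**2 + U*U) + sqrt(-1 + 0)))*0 = (0 + ((U**2 + U**2) + sqrt(-1)))*0 = (0 + (2*U**2 + I))*0 = (0 + (I + 2*U**2))*0 = (I + 2*U**2)*0 = 0)
m(-27) + M = 0 - 1878 = -1878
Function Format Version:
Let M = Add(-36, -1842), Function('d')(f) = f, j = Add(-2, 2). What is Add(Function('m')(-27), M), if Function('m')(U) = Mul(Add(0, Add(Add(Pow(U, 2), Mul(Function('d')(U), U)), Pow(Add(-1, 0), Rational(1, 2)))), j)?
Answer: -1878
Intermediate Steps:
j = 0
M = -1878
Function('m')(U) = 0 (Function('m')(U) = Mul(Add(0, Add(Add(Pow(U, 2), Mul(U, U)), Pow(Add(-1, 0), Rational(1, 2)))), 0) = Mul(Add(0, Add(Add(Pow(U, 2), Pow(U, 2)), Pow(-1, Rational(1, 2)))), 0) = Mul(Add(0, Add(Mul(2, Pow(U, 2)), I)), 0) = Mul(Add(0, Add(I, Mul(2, Pow(U, 2)))), 0) = Mul(Add(I, Mul(2, Pow(U, 2))), 0) = 0)
Add(Function('m')(-27), M) = Add(0, -1878) = -1878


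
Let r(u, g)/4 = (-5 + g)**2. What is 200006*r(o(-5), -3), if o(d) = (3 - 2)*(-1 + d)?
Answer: 51201536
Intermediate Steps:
o(d) = -1 + d (o(d) = 1*(-1 + d) = -1 + d)
r(u, g) = 4*(-5 + g)**2
200006*r(o(-5), -3) = 200006*(4*(-5 - 3)**2) = 200006*(4*(-8)**2) = 200006*(4*64) = 200006*256 = 51201536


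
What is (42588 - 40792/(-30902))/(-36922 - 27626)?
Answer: -164511896/249332787 ≈ -0.65981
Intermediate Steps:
(42588 - 40792/(-30902))/(-36922 - 27626) = (42588 - 40792*(-1/30902))/(-64548) = (42588 + 20396/15451)*(-1/64548) = (658047584/15451)*(-1/64548) = -164511896/249332787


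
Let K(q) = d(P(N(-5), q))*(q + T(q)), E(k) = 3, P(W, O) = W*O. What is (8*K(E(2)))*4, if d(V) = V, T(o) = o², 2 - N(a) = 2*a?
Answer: 13824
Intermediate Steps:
N(a) = 2 - 2*a
P(W, O) = O*W
K(q) = 12*q*(q + q²) (K(q) = (q*(2 - 2*(-5)))*(q + q²) = (q*(2 + 10))*(q + q²) = (q*12)*(q + q²) = (12*q)*(q + q²) = 12*q*(q + q²))
(8*K(E(2)))*4 = (8*(12*3²*(1 + 3)))*4 = (8*(12*9*4))*4 = (8*432)*4 = 3456*4 = 13824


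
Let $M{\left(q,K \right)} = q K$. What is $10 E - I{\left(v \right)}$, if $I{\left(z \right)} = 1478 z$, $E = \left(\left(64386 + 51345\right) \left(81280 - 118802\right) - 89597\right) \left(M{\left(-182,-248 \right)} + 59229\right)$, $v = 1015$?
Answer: $-4532100408513520$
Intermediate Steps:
$M{\left(q,K \right)} = K q$
$E = -453210040701335$ ($E = \left(\left(64386 + 51345\right) \left(81280 - 118802\right) - 89597\right) \left(\left(-248\right) \left(-182\right) + 59229\right) = \left(115731 \left(-37522\right) - 89597\right) \left(45136 + 59229\right) = \left(-4342458582 - 89597\right) 104365 = \left(-4342548179\right) 104365 = -453210040701335$)
$10 E - I{\left(v \right)} = 10 \left(-453210040701335\right) - 1478 \cdot 1015 = -4532100407013350 - 1500170 = -4532100408513520$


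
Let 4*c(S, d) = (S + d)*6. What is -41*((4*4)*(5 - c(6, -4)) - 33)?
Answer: 41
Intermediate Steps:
c(S, d) = 3*S/2 + 3*d/2 (c(S, d) = ((S + d)*6)/4 = (6*S + 6*d)/4 = 3*S/2 + 3*d/2)
-41*((4*4)*(5 - c(6, -4)) - 33) = -41*((4*4)*(5 - ((3/2)*6 + (3/2)*(-4))) - 33) = -41*(16*(5 - (9 - 6)) - 33) = -41*(16*(5 - 1*3) - 33) = -41*(16*(5 - 3) - 33) = -41*(16*2 - 33) = -41*(32 - 33) = -41*(-1) = 41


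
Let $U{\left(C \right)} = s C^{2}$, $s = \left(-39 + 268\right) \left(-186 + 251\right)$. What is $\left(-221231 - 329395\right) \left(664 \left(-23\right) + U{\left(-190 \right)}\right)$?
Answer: $-295869646000728$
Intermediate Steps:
$s = 14885$ ($s = 229 \cdot 65 = 14885$)
$U{\left(C \right)} = 14885 C^{2}$
$\left(-221231 - 329395\right) \left(664 \left(-23\right) + U{\left(-190 \right)}\right) = \left(-221231 - 329395\right) \left(664 \left(-23\right) + 14885 \left(-190\right)^{2}\right) = - 550626 \left(-15272 + 14885 \cdot 36100\right) = - 550626 \left(-15272 + 537348500\right) = \left(-550626\right) 537333228 = -295869646000728$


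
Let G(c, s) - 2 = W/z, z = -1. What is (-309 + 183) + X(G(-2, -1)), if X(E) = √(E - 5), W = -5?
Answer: -126 + √2 ≈ -124.59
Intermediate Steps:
G(c, s) = 7 (G(c, s) = 2 - 5/(-1) = 2 - 5*(-1) = 2 + 5 = 7)
X(E) = √(-5 + E)
(-309 + 183) + X(G(-2, -1)) = (-309 + 183) + √(-5 + 7) = -126 + √2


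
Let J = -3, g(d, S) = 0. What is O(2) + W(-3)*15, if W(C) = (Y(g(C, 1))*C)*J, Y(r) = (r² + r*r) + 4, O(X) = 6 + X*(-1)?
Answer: 544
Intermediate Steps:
O(X) = 6 - X
Y(r) = 4 + 2*r² (Y(r) = (r² + r²) + 4 = 2*r² + 4 = 4 + 2*r²)
W(C) = -12*C (W(C) = ((4 + 2*0²)*C)*(-3) = ((4 + 2*0)*C)*(-3) = ((4 + 0)*C)*(-3) = (4*C)*(-3) = -12*C)
O(2) + W(-3)*15 = (6 - 1*2) - 12*(-3)*15 = (6 - 2) + 36*15 = 4 + 540 = 544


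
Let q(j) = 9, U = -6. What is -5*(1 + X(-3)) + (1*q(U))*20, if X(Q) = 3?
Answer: 160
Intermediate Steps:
-5*(1 + X(-3)) + (1*q(U))*20 = -5*(1 + 3) + (1*9)*20 = -5*4 + 9*20 = -20 + 180 = 160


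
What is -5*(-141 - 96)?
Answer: 1185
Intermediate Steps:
-5*(-141 - 96) = -5*(-237) = 1185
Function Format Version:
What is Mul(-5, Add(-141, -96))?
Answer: 1185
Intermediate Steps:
Mul(-5, Add(-141, -96)) = Mul(-5, -237) = 1185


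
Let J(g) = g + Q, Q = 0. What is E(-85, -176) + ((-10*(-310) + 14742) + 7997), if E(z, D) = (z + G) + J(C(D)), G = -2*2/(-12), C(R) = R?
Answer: 76735/3 ≈ 25578.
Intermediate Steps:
J(g) = g (J(g) = g + 0 = g)
G = 1/3 (G = -4*(-1/12) = 1/3 ≈ 0.33333)
E(z, D) = 1/3 + D + z (E(z, D) = (z + 1/3) + D = (1/3 + z) + D = 1/3 + D + z)
E(-85, -176) + ((-10*(-310) + 14742) + 7997) = (1/3 - 176 - 85) + ((-10*(-310) + 14742) + 7997) = -782/3 + ((3100 + 14742) + 7997) = -782/3 + (17842 + 7997) = -782/3 + 25839 = 76735/3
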